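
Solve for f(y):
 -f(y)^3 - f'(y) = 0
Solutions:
 f(y) = -sqrt(2)*sqrt(-1/(C1 - y))/2
 f(y) = sqrt(2)*sqrt(-1/(C1 - y))/2


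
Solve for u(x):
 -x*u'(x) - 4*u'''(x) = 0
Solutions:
 u(x) = C1 + Integral(C2*airyai(-2^(1/3)*x/2) + C3*airybi(-2^(1/3)*x/2), x)


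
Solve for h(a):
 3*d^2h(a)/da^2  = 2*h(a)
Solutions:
 h(a) = C1*exp(-sqrt(6)*a/3) + C2*exp(sqrt(6)*a/3)


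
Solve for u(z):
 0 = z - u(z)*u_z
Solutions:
 u(z) = -sqrt(C1 + z^2)
 u(z) = sqrt(C1 + z^2)


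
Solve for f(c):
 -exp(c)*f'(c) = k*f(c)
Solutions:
 f(c) = C1*exp(k*exp(-c))


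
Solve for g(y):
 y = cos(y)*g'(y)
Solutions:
 g(y) = C1 + Integral(y/cos(y), y)


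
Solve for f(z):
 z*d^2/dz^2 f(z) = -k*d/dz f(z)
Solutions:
 f(z) = C1 + z^(1 - re(k))*(C2*sin(log(z)*Abs(im(k))) + C3*cos(log(z)*im(k)))


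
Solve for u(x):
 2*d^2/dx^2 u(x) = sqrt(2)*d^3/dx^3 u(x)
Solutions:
 u(x) = C1 + C2*x + C3*exp(sqrt(2)*x)


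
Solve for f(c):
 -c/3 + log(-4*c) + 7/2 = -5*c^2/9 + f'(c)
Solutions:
 f(c) = C1 + 5*c^3/27 - c^2/6 + c*log(-c) + c*(2*log(2) + 5/2)


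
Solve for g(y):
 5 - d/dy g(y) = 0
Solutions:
 g(y) = C1 + 5*y


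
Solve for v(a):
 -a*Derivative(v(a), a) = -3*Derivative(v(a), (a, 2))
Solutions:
 v(a) = C1 + C2*erfi(sqrt(6)*a/6)


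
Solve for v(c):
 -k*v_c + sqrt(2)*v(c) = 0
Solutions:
 v(c) = C1*exp(sqrt(2)*c/k)


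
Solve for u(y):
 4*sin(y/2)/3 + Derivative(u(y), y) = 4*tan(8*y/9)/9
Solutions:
 u(y) = C1 - log(cos(8*y/9))/2 + 8*cos(y/2)/3


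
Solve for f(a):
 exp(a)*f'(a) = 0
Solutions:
 f(a) = C1


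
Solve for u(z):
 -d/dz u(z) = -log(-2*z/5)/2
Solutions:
 u(z) = C1 + z*log(-z)/2 + z*(-log(5) - 1 + log(2))/2


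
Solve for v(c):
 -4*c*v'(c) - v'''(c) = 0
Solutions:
 v(c) = C1 + Integral(C2*airyai(-2^(2/3)*c) + C3*airybi(-2^(2/3)*c), c)


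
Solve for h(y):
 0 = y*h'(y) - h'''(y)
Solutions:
 h(y) = C1 + Integral(C2*airyai(y) + C3*airybi(y), y)


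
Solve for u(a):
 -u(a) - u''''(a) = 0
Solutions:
 u(a) = (C1*sin(sqrt(2)*a/2) + C2*cos(sqrt(2)*a/2))*exp(-sqrt(2)*a/2) + (C3*sin(sqrt(2)*a/2) + C4*cos(sqrt(2)*a/2))*exp(sqrt(2)*a/2)


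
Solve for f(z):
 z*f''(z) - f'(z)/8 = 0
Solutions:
 f(z) = C1 + C2*z^(9/8)


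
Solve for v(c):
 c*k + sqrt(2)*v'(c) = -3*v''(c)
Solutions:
 v(c) = C1 + C2*exp(-sqrt(2)*c/3) - sqrt(2)*c^2*k/4 + 3*c*k/2


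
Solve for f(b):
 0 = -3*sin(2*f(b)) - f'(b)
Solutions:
 f(b) = pi - acos((-C1 - exp(12*b))/(C1 - exp(12*b)))/2
 f(b) = acos((-C1 - exp(12*b))/(C1 - exp(12*b)))/2


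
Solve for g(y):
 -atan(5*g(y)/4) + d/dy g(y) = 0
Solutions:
 Integral(1/atan(5*_y/4), (_y, g(y))) = C1 + y


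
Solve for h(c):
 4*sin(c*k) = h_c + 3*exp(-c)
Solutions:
 h(c) = C1 + 3*exp(-c) - 4*cos(c*k)/k


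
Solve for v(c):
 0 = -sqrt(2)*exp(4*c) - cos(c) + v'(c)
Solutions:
 v(c) = C1 + sqrt(2)*exp(4*c)/4 + sin(c)


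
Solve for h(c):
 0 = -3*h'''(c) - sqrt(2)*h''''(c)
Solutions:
 h(c) = C1 + C2*c + C3*c^2 + C4*exp(-3*sqrt(2)*c/2)


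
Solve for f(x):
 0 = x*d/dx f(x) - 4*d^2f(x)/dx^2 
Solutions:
 f(x) = C1 + C2*erfi(sqrt(2)*x/4)


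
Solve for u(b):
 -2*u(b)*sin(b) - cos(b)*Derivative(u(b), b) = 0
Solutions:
 u(b) = C1*cos(b)^2


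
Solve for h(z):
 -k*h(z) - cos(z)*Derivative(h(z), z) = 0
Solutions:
 h(z) = C1*exp(k*(log(sin(z) - 1) - log(sin(z) + 1))/2)


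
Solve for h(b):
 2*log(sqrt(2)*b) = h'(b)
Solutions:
 h(b) = C1 + 2*b*log(b) - 2*b + b*log(2)


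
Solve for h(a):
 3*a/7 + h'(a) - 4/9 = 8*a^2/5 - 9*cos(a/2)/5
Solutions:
 h(a) = C1 + 8*a^3/15 - 3*a^2/14 + 4*a/9 - 18*sin(a/2)/5


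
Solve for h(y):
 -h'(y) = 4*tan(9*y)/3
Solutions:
 h(y) = C1 + 4*log(cos(9*y))/27


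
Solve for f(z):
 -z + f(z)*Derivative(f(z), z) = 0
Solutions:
 f(z) = -sqrt(C1 + z^2)
 f(z) = sqrt(C1 + z^2)


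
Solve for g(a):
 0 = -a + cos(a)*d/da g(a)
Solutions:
 g(a) = C1 + Integral(a/cos(a), a)


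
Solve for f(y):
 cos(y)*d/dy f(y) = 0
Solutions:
 f(y) = C1


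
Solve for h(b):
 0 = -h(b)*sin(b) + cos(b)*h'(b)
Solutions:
 h(b) = C1/cos(b)


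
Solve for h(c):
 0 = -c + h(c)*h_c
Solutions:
 h(c) = -sqrt(C1 + c^2)
 h(c) = sqrt(C1 + c^2)


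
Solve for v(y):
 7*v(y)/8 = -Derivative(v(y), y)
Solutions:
 v(y) = C1*exp(-7*y/8)


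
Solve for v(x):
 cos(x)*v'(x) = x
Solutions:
 v(x) = C1 + Integral(x/cos(x), x)


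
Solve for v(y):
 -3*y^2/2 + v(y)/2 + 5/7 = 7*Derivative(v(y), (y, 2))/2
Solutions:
 v(y) = C1*exp(-sqrt(7)*y/7) + C2*exp(sqrt(7)*y/7) + 3*y^2 + 284/7


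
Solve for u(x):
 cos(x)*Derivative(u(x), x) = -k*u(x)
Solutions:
 u(x) = C1*exp(k*(log(sin(x) - 1) - log(sin(x) + 1))/2)


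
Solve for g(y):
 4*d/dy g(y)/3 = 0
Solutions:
 g(y) = C1


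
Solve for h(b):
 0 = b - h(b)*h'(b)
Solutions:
 h(b) = -sqrt(C1 + b^2)
 h(b) = sqrt(C1 + b^2)


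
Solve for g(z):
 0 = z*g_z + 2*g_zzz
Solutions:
 g(z) = C1 + Integral(C2*airyai(-2^(2/3)*z/2) + C3*airybi(-2^(2/3)*z/2), z)


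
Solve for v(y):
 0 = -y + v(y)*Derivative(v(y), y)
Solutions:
 v(y) = -sqrt(C1 + y^2)
 v(y) = sqrt(C1 + y^2)


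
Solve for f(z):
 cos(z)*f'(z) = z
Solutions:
 f(z) = C1 + Integral(z/cos(z), z)


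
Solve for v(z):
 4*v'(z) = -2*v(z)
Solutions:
 v(z) = C1*exp(-z/2)


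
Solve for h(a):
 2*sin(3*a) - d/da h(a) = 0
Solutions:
 h(a) = C1 - 2*cos(3*a)/3


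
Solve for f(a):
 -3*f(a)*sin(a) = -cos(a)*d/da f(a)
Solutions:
 f(a) = C1/cos(a)^3


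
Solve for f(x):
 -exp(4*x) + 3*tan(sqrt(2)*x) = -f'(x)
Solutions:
 f(x) = C1 + exp(4*x)/4 + 3*sqrt(2)*log(cos(sqrt(2)*x))/2


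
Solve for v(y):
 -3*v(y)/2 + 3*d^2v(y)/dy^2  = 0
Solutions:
 v(y) = C1*exp(-sqrt(2)*y/2) + C2*exp(sqrt(2)*y/2)


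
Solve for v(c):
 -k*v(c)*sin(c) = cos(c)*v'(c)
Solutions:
 v(c) = C1*exp(k*log(cos(c)))


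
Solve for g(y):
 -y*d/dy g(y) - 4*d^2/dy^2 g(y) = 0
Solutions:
 g(y) = C1 + C2*erf(sqrt(2)*y/4)


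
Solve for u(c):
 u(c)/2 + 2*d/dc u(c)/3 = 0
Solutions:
 u(c) = C1*exp(-3*c/4)


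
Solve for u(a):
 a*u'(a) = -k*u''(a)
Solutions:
 u(a) = C1 + C2*sqrt(k)*erf(sqrt(2)*a*sqrt(1/k)/2)


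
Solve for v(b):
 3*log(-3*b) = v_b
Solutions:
 v(b) = C1 + 3*b*log(-b) + 3*b*(-1 + log(3))


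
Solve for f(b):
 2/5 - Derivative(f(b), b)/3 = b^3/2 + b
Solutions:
 f(b) = C1 - 3*b^4/8 - 3*b^2/2 + 6*b/5


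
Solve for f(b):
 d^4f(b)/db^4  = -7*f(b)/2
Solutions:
 f(b) = (C1*sin(14^(1/4)*b/2) + C2*cos(14^(1/4)*b/2))*exp(-14^(1/4)*b/2) + (C3*sin(14^(1/4)*b/2) + C4*cos(14^(1/4)*b/2))*exp(14^(1/4)*b/2)


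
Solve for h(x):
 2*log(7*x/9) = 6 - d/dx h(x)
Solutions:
 h(x) = C1 - 2*x*log(x) + x*log(81/49) + 8*x


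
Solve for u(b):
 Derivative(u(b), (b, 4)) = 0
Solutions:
 u(b) = C1 + C2*b + C3*b^2 + C4*b^3


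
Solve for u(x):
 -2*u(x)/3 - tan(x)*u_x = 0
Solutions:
 u(x) = C1/sin(x)^(2/3)


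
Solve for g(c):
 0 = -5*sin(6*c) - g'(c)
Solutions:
 g(c) = C1 + 5*cos(6*c)/6


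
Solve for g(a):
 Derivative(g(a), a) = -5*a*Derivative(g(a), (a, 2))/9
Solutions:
 g(a) = C1 + C2/a^(4/5)


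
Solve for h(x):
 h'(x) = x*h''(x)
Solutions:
 h(x) = C1 + C2*x^2


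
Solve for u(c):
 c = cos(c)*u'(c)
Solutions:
 u(c) = C1 + Integral(c/cos(c), c)


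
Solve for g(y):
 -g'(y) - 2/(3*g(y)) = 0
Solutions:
 g(y) = -sqrt(C1 - 12*y)/3
 g(y) = sqrt(C1 - 12*y)/3


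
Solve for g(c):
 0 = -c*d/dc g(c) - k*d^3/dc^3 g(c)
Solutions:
 g(c) = C1 + Integral(C2*airyai(c*(-1/k)^(1/3)) + C3*airybi(c*(-1/k)^(1/3)), c)


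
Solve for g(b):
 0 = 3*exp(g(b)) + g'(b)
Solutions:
 g(b) = log(1/(C1 + 3*b))


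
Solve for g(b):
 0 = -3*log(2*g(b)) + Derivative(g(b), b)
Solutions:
 -Integral(1/(log(_y) + log(2)), (_y, g(b)))/3 = C1 - b


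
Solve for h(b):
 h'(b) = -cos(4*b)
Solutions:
 h(b) = C1 - sin(4*b)/4


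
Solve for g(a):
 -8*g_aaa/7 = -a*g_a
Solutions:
 g(a) = C1 + Integral(C2*airyai(7^(1/3)*a/2) + C3*airybi(7^(1/3)*a/2), a)


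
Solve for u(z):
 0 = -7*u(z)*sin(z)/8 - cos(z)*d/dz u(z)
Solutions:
 u(z) = C1*cos(z)^(7/8)


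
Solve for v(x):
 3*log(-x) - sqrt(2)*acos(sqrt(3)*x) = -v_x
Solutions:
 v(x) = C1 - 3*x*log(-x) + 3*x + sqrt(2)*(x*acos(sqrt(3)*x) - sqrt(3)*sqrt(1 - 3*x^2)/3)


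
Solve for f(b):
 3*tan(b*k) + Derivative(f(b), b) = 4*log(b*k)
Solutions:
 f(b) = C1 + 4*b*log(b*k) - 4*b - 3*Piecewise((-log(cos(b*k))/k, Ne(k, 0)), (0, True))


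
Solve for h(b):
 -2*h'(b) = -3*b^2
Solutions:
 h(b) = C1 + b^3/2


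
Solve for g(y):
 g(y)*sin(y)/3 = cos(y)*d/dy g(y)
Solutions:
 g(y) = C1/cos(y)^(1/3)


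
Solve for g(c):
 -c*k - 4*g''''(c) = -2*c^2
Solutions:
 g(c) = C1 + C2*c + C3*c^2 + C4*c^3 + c^6/720 - c^5*k/480


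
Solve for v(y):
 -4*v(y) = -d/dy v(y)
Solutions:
 v(y) = C1*exp(4*y)


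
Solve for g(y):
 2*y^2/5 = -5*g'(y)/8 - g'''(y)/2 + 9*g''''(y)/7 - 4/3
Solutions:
 g(y) = C1 + C2*exp(y*(-2^(2/3)*7^(1/3)*(27*sqrt(166965) + 11033)^(1/3) - 14*2^(1/3)*7^(2/3)/(27*sqrt(166965) + 11033)^(1/3) + 28)/216)*sin(14^(1/3)*sqrt(3)*y*(-2^(1/3)*(27*sqrt(166965) + 11033)^(1/3) + 14*7^(1/3)/(27*sqrt(166965) + 11033)^(1/3))/216) + C3*exp(y*(-2^(2/3)*7^(1/3)*(27*sqrt(166965) + 11033)^(1/3) - 14*2^(1/3)*7^(2/3)/(27*sqrt(166965) + 11033)^(1/3) + 28)/216)*cos(14^(1/3)*sqrt(3)*y*(-2^(1/3)*(27*sqrt(166965) + 11033)^(1/3) + 14*7^(1/3)/(27*sqrt(166965) + 11033)^(1/3))/216) + C4*exp(y*(14*2^(1/3)*7^(2/3)/(27*sqrt(166965) + 11033)^(1/3) + 14 + 2^(2/3)*7^(1/3)*(27*sqrt(166965) + 11033)^(1/3))/108) - 16*y^3/75 - 416*y/375


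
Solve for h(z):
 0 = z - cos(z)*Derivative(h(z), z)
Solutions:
 h(z) = C1 + Integral(z/cos(z), z)


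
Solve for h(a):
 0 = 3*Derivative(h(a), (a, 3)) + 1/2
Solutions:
 h(a) = C1 + C2*a + C3*a^2 - a^3/36


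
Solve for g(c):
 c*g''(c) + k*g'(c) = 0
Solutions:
 g(c) = C1 + c^(1 - re(k))*(C2*sin(log(c)*Abs(im(k))) + C3*cos(log(c)*im(k)))


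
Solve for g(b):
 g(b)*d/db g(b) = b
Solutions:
 g(b) = -sqrt(C1 + b^2)
 g(b) = sqrt(C1 + b^2)


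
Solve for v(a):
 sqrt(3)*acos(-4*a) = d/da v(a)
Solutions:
 v(a) = C1 + sqrt(3)*(a*acos(-4*a) + sqrt(1 - 16*a^2)/4)


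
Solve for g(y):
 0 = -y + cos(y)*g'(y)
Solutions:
 g(y) = C1 + Integral(y/cos(y), y)


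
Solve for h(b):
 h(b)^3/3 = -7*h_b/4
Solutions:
 h(b) = -sqrt(42)*sqrt(-1/(C1 - 4*b))/2
 h(b) = sqrt(42)*sqrt(-1/(C1 - 4*b))/2


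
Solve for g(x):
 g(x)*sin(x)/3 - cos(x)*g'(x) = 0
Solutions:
 g(x) = C1/cos(x)^(1/3)


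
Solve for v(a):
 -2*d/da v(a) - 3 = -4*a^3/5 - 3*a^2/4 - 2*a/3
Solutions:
 v(a) = C1 + a^4/10 + a^3/8 + a^2/6 - 3*a/2


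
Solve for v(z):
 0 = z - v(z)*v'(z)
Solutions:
 v(z) = -sqrt(C1 + z^2)
 v(z) = sqrt(C1 + z^2)


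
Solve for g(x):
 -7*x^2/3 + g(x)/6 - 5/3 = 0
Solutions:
 g(x) = 14*x^2 + 10


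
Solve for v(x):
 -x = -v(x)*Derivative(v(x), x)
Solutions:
 v(x) = -sqrt(C1 + x^2)
 v(x) = sqrt(C1 + x^2)


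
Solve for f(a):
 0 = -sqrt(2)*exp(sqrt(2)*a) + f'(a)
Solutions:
 f(a) = C1 + exp(sqrt(2)*a)


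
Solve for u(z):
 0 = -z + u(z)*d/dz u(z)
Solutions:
 u(z) = -sqrt(C1 + z^2)
 u(z) = sqrt(C1 + z^2)


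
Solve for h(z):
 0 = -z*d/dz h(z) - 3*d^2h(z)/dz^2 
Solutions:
 h(z) = C1 + C2*erf(sqrt(6)*z/6)


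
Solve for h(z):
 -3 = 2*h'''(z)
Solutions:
 h(z) = C1 + C2*z + C3*z^2 - z^3/4


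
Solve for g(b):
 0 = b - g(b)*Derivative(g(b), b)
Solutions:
 g(b) = -sqrt(C1 + b^2)
 g(b) = sqrt(C1 + b^2)


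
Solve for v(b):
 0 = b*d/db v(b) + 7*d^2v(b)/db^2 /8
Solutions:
 v(b) = C1 + C2*erf(2*sqrt(7)*b/7)


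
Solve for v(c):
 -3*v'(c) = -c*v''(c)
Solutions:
 v(c) = C1 + C2*c^4


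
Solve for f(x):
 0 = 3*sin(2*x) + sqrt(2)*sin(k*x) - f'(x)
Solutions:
 f(x) = C1 - 3*cos(2*x)/2 - sqrt(2)*cos(k*x)/k


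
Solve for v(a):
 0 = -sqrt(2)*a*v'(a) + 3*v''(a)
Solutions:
 v(a) = C1 + C2*erfi(2^(3/4)*sqrt(3)*a/6)


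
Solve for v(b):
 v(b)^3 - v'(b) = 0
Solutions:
 v(b) = -sqrt(2)*sqrt(-1/(C1 + b))/2
 v(b) = sqrt(2)*sqrt(-1/(C1 + b))/2


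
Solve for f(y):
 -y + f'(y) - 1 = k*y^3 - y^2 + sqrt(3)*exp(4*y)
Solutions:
 f(y) = C1 + k*y^4/4 - y^3/3 + y^2/2 + y + sqrt(3)*exp(4*y)/4


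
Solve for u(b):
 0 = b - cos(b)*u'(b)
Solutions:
 u(b) = C1 + Integral(b/cos(b), b)


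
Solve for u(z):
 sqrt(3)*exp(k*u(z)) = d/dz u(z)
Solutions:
 u(z) = Piecewise((log(-1/(C1*k + sqrt(3)*k*z))/k, Ne(k, 0)), (nan, True))
 u(z) = Piecewise((C1 + sqrt(3)*z, Eq(k, 0)), (nan, True))


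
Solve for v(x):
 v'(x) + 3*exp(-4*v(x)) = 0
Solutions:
 v(x) = log(-I*(C1 - 12*x)^(1/4))
 v(x) = log(I*(C1 - 12*x)^(1/4))
 v(x) = log(-(C1 - 12*x)^(1/4))
 v(x) = log(C1 - 12*x)/4


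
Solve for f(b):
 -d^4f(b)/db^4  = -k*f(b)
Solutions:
 f(b) = C1*exp(-b*k^(1/4)) + C2*exp(b*k^(1/4)) + C3*exp(-I*b*k^(1/4)) + C4*exp(I*b*k^(1/4))


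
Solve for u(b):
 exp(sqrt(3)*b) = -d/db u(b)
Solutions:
 u(b) = C1 - sqrt(3)*exp(sqrt(3)*b)/3


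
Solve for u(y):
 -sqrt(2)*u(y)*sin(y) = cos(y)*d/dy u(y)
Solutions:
 u(y) = C1*cos(y)^(sqrt(2))


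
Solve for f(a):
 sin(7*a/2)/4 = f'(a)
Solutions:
 f(a) = C1 - cos(7*a/2)/14


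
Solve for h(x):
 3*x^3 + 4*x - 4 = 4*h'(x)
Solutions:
 h(x) = C1 + 3*x^4/16 + x^2/2 - x


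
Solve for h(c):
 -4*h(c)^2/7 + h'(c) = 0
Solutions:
 h(c) = -7/(C1 + 4*c)


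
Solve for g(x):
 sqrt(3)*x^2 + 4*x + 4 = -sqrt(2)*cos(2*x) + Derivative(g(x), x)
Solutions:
 g(x) = C1 + sqrt(3)*x^3/3 + 2*x^2 + 4*x + sqrt(2)*sin(2*x)/2


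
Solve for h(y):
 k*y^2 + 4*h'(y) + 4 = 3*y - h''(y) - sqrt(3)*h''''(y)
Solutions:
 h(y) = C1 + C2*exp(y*(-3^(1/3)/(18 + sqrt(sqrt(3) + 324))^(1/3) + 3^(1/6)*(18 + sqrt(sqrt(3) + 324))^(1/3))/6)*sin(y*(3^(5/6)/(18 + sqrt(sqrt(3) + 324))^(1/3) + 3^(2/3)*(18 + sqrt(sqrt(3) + 324))^(1/3))/6) + C3*exp(y*(-3^(1/3)/(18 + sqrt(sqrt(3) + 324))^(1/3) + 3^(1/6)*(18 + sqrt(sqrt(3) + 324))^(1/3))/6)*cos(y*(3^(5/6)/(18 + sqrt(sqrt(3) + 324))^(1/3) + 3^(2/3)*(18 + sqrt(sqrt(3) + 324))^(1/3))/6) + C4*exp(-y*(-3^(1/3)/(18 + sqrt(sqrt(3) + 324))^(1/3) + 3^(1/6)*(18 + sqrt(sqrt(3) + 324))^(1/3))/3) - k*y^3/12 + k*y^2/16 - k*y/32 + 3*y^2/8 - 19*y/16


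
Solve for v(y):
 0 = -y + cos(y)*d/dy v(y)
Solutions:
 v(y) = C1 + Integral(y/cos(y), y)


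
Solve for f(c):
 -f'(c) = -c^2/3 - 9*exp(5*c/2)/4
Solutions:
 f(c) = C1 + c^3/9 + 9*exp(5*c/2)/10


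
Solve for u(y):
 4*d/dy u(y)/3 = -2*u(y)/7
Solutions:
 u(y) = C1*exp(-3*y/14)


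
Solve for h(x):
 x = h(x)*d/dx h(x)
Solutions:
 h(x) = -sqrt(C1 + x^2)
 h(x) = sqrt(C1 + x^2)


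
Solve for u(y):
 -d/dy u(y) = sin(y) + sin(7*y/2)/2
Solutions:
 u(y) = C1 + cos(y) + cos(7*y/2)/7


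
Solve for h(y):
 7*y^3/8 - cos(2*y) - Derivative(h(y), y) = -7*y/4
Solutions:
 h(y) = C1 + 7*y^4/32 + 7*y^2/8 - sin(2*y)/2


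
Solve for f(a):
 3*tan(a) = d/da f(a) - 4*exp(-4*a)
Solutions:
 f(a) = C1 + 3*log(tan(a)^2 + 1)/2 - exp(-4*a)


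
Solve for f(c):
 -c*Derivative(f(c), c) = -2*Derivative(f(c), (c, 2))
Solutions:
 f(c) = C1 + C2*erfi(c/2)


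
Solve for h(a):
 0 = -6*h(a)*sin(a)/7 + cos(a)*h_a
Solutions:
 h(a) = C1/cos(a)^(6/7)


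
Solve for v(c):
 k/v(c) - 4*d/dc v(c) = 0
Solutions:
 v(c) = -sqrt(C1 + 2*c*k)/2
 v(c) = sqrt(C1 + 2*c*k)/2


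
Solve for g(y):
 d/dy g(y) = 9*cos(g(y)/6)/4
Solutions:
 -9*y/4 - 3*log(sin(g(y)/6) - 1) + 3*log(sin(g(y)/6) + 1) = C1


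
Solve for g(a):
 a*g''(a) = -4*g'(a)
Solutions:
 g(a) = C1 + C2/a^3


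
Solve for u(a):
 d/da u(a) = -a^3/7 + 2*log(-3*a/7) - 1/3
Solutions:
 u(a) = C1 - a^4/28 + 2*a*log(-a) + a*(-2*log(7) - 7/3 + 2*log(3))


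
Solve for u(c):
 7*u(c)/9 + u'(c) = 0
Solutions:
 u(c) = C1*exp(-7*c/9)


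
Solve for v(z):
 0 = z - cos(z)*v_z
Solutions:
 v(z) = C1 + Integral(z/cos(z), z)


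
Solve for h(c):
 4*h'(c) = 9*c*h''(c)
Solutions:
 h(c) = C1 + C2*c^(13/9)


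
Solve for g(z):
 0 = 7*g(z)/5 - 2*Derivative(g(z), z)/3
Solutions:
 g(z) = C1*exp(21*z/10)


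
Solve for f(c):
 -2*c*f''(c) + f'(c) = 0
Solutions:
 f(c) = C1 + C2*c^(3/2)


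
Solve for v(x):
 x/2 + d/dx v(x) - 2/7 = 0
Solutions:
 v(x) = C1 - x^2/4 + 2*x/7


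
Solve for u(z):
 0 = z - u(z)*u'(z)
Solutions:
 u(z) = -sqrt(C1 + z^2)
 u(z) = sqrt(C1 + z^2)


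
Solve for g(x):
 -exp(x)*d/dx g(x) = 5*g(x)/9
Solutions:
 g(x) = C1*exp(5*exp(-x)/9)


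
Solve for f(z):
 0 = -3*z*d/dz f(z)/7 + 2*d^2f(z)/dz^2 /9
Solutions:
 f(z) = C1 + C2*erfi(3*sqrt(21)*z/14)


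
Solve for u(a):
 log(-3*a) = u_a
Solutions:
 u(a) = C1 + a*log(-a) + a*(-1 + log(3))


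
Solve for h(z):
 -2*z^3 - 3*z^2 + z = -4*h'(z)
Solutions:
 h(z) = C1 + z^4/8 + z^3/4 - z^2/8


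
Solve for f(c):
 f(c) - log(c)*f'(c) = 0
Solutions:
 f(c) = C1*exp(li(c))


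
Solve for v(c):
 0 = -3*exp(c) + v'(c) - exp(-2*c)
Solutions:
 v(c) = C1 + 3*exp(c) - exp(-2*c)/2


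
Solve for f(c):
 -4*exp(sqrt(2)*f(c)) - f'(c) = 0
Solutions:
 f(c) = sqrt(2)*(2*log(1/(C1 + 4*c)) - log(2))/4


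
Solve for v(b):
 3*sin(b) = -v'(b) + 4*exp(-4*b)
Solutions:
 v(b) = C1 + 3*cos(b) - exp(-4*b)


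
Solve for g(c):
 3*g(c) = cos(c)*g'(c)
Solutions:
 g(c) = C1*(sin(c) + 1)^(3/2)/(sin(c) - 1)^(3/2)


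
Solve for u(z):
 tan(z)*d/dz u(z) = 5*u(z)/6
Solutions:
 u(z) = C1*sin(z)^(5/6)


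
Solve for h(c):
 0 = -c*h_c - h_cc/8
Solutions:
 h(c) = C1 + C2*erf(2*c)


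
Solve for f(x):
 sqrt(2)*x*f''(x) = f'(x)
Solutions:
 f(x) = C1 + C2*x^(sqrt(2)/2 + 1)


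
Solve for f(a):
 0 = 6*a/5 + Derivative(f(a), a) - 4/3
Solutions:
 f(a) = C1 - 3*a^2/5 + 4*a/3


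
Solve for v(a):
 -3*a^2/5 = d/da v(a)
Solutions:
 v(a) = C1 - a^3/5


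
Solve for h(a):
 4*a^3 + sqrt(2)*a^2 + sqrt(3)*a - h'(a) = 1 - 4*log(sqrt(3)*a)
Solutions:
 h(a) = C1 + a^4 + sqrt(2)*a^3/3 + sqrt(3)*a^2/2 + 4*a*log(a) - 5*a + a*log(9)


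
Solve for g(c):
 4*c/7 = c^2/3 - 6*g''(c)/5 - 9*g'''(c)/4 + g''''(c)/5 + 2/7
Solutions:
 g(c) = C1 + C2*c + C3*exp(c*(45 - sqrt(2409))/8) + C4*exp(c*(45 + sqrt(2409))/8) + 5*c^4/216 - 85*c^3/336 + 38425*c^2/24192


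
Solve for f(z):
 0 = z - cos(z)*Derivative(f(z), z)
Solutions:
 f(z) = C1 + Integral(z/cos(z), z)


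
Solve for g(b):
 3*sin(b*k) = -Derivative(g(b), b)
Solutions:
 g(b) = C1 + 3*cos(b*k)/k


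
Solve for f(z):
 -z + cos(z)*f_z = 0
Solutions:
 f(z) = C1 + Integral(z/cos(z), z)


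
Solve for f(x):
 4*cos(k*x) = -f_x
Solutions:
 f(x) = C1 - 4*sin(k*x)/k


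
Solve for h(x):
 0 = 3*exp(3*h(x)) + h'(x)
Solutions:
 h(x) = log((-3^(2/3) - 3*3^(1/6)*I)*(1/(C1 + 3*x))^(1/3)/6)
 h(x) = log((-3^(2/3) + 3*3^(1/6)*I)*(1/(C1 + 3*x))^(1/3)/6)
 h(x) = log(1/(C1 + 9*x))/3


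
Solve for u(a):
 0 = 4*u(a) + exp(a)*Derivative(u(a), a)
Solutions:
 u(a) = C1*exp(4*exp(-a))


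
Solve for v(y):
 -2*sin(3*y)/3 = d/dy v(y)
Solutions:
 v(y) = C1 + 2*cos(3*y)/9


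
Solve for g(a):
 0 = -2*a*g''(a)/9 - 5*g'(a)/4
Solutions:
 g(a) = C1 + C2/a^(37/8)


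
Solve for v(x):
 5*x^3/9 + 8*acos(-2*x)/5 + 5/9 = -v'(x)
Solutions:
 v(x) = C1 - 5*x^4/36 - 8*x*acos(-2*x)/5 - 5*x/9 - 4*sqrt(1 - 4*x^2)/5


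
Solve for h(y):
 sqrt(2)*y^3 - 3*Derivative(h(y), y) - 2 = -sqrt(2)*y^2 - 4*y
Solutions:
 h(y) = C1 + sqrt(2)*y^4/12 + sqrt(2)*y^3/9 + 2*y^2/3 - 2*y/3


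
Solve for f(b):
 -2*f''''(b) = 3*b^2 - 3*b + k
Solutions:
 f(b) = C1 + C2*b + C3*b^2 + C4*b^3 - b^6/240 + b^5/80 - b^4*k/48


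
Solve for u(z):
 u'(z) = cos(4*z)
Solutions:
 u(z) = C1 + sin(4*z)/4


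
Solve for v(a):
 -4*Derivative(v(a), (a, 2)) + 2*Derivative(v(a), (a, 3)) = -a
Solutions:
 v(a) = C1 + C2*a + C3*exp(2*a) + a^3/24 + a^2/16


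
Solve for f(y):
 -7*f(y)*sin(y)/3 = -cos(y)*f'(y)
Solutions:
 f(y) = C1/cos(y)^(7/3)


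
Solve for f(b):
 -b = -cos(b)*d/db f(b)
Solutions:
 f(b) = C1 + Integral(b/cos(b), b)


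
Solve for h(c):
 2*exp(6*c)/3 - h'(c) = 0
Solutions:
 h(c) = C1 + exp(6*c)/9


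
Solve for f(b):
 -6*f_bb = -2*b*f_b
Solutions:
 f(b) = C1 + C2*erfi(sqrt(6)*b/6)


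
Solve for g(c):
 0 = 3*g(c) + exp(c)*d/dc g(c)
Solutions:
 g(c) = C1*exp(3*exp(-c))


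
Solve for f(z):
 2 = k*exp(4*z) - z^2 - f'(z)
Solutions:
 f(z) = C1 + k*exp(4*z)/4 - z^3/3 - 2*z


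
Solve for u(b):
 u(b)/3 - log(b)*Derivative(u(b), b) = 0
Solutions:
 u(b) = C1*exp(li(b)/3)


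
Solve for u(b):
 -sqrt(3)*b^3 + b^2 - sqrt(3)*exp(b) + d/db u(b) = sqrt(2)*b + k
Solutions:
 u(b) = C1 + sqrt(3)*b^4/4 - b^3/3 + sqrt(2)*b^2/2 + b*k + sqrt(3)*exp(b)


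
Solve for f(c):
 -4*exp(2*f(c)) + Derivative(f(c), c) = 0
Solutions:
 f(c) = log(-sqrt(-1/(C1 + 4*c))) - log(2)/2
 f(c) = log(-1/(C1 + 4*c))/2 - log(2)/2


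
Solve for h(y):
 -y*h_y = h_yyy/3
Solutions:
 h(y) = C1 + Integral(C2*airyai(-3^(1/3)*y) + C3*airybi(-3^(1/3)*y), y)


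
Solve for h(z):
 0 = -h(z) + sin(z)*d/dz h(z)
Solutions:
 h(z) = C1*sqrt(cos(z) - 1)/sqrt(cos(z) + 1)


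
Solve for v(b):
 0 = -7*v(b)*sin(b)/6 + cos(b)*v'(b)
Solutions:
 v(b) = C1/cos(b)^(7/6)


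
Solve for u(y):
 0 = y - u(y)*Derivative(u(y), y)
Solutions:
 u(y) = -sqrt(C1 + y^2)
 u(y) = sqrt(C1 + y^2)


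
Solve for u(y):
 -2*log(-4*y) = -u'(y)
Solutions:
 u(y) = C1 + 2*y*log(-y) + 2*y*(-1 + 2*log(2))


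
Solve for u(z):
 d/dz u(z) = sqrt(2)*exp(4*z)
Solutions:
 u(z) = C1 + sqrt(2)*exp(4*z)/4


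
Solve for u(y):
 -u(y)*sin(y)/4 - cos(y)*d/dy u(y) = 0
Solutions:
 u(y) = C1*cos(y)^(1/4)


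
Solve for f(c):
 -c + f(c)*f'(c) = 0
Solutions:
 f(c) = -sqrt(C1 + c^2)
 f(c) = sqrt(C1 + c^2)


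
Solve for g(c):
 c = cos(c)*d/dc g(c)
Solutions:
 g(c) = C1 + Integral(c/cos(c), c)


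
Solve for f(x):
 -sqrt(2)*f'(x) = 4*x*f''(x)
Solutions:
 f(x) = C1 + C2*x^(1 - sqrt(2)/4)


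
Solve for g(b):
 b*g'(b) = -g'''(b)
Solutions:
 g(b) = C1 + Integral(C2*airyai(-b) + C3*airybi(-b), b)


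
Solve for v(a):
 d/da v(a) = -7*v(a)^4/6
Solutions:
 v(a) = 2^(1/3)*(1/(C1 + 7*a))^(1/3)
 v(a) = 2^(1/3)*(-1 - sqrt(3)*I)*(1/(C1 + 7*a))^(1/3)/2
 v(a) = 2^(1/3)*(-1 + sqrt(3)*I)*(1/(C1 + 7*a))^(1/3)/2


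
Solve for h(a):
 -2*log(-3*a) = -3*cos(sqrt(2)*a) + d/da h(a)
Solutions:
 h(a) = C1 - 2*a*log(-a) - 2*a*log(3) + 2*a + 3*sqrt(2)*sin(sqrt(2)*a)/2


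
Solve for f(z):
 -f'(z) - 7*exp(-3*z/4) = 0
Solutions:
 f(z) = C1 + 28*exp(-3*z/4)/3


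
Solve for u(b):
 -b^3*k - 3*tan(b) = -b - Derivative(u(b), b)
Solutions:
 u(b) = C1 + b^4*k/4 - b^2/2 - 3*log(cos(b))


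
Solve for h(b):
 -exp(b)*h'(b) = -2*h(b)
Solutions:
 h(b) = C1*exp(-2*exp(-b))


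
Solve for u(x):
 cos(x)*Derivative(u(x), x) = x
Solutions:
 u(x) = C1 + Integral(x/cos(x), x)


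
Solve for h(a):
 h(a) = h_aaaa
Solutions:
 h(a) = C1*exp(-a) + C2*exp(a) + C3*sin(a) + C4*cos(a)


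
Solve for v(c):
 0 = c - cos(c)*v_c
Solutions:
 v(c) = C1 + Integral(c/cos(c), c)


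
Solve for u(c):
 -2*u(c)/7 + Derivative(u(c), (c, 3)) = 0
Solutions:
 u(c) = C3*exp(2^(1/3)*7^(2/3)*c/7) + (C1*sin(2^(1/3)*sqrt(3)*7^(2/3)*c/14) + C2*cos(2^(1/3)*sqrt(3)*7^(2/3)*c/14))*exp(-2^(1/3)*7^(2/3)*c/14)


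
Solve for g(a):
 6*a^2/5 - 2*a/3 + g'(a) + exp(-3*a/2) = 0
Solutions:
 g(a) = C1 - 2*a^3/5 + a^2/3 + 2*exp(-3*a/2)/3


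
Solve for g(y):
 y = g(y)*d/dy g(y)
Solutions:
 g(y) = -sqrt(C1 + y^2)
 g(y) = sqrt(C1 + y^2)


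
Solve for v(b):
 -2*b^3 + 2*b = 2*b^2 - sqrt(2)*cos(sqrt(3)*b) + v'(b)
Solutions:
 v(b) = C1 - b^4/2 - 2*b^3/3 + b^2 + sqrt(6)*sin(sqrt(3)*b)/3


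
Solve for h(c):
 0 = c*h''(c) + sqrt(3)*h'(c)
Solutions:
 h(c) = C1 + C2*c^(1 - sqrt(3))


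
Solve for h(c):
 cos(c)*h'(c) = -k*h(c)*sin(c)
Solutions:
 h(c) = C1*exp(k*log(cos(c)))


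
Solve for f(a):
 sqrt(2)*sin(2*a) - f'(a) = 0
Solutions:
 f(a) = C1 - sqrt(2)*cos(2*a)/2


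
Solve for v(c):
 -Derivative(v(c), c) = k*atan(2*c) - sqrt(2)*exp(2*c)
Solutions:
 v(c) = C1 - k*(c*atan(2*c) - log(4*c^2 + 1)/4) + sqrt(2)*exp(2*c)/2


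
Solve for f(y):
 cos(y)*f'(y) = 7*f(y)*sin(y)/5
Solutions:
 f(y) = C1/cos(y)^(7/5)


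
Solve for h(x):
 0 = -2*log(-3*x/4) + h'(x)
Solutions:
 h(x) = C1 + 2*x*log(-x) + 2*x*(-2*log(2) - 1 + log(3))


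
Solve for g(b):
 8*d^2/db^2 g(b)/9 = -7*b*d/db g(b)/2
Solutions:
 g(b) = C1 + C2*erf(3*sqrt(14)*b/8)


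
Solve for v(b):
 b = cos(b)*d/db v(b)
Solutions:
 v(b) = C1 + Integral(b/cos(b), b)


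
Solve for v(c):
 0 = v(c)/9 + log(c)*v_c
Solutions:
 v(c) = C1*exp(-li(c)/9)


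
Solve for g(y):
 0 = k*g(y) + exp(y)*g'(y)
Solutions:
 g(y) = C1*exp(k*exp(-y))


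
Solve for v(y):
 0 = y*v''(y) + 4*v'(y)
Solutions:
 v(y) = C1 + C2/y^3


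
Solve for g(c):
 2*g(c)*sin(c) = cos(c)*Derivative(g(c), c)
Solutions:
 g(c) = C1/cos(c)^2


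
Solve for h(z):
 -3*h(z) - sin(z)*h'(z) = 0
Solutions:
 h(z) = C1*(cos(z) + 1)^(3/2)/(cos(z) - 1)^(3/2)


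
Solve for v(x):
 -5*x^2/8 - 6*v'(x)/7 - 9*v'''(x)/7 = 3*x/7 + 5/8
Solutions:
 v(x) = C1 + C2*sin(sqrt(6)*x/3) + C3*cos(sqrt(6)*x/3) - 35*x^3/144 - x^2/4 + 35*x/24


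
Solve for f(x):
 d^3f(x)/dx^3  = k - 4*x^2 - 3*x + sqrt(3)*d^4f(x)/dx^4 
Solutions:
 f(x) = C1 + C2*x + C3*x^2 + C4*exp(sqrt(3)*x/3) - x^5/15 + x^4*(-8*sqrt(3) - 3)/24 + x^3*(k/6 - 4 - sqrt(3)/2)


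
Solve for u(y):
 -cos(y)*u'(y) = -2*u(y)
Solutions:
 u(y) = C1*(sin(y) + 1)/(sin(y) - 1)


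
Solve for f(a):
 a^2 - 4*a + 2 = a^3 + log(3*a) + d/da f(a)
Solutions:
 f(a) = C1 - a^4/4 + a^3/3 - 2*a^2 - a*log(a) - a*log(3) + 3*a


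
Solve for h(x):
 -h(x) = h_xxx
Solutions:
 h(x) = C3*exp(-x) + (C1*sin(sqrt(3)*x/2) + C2*cos(sqrt(3)*x/2))*exp(x/2)


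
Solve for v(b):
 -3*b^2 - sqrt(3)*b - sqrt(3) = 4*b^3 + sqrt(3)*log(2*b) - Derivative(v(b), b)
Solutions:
 v(b) = C1 + b^4 + b^3 + sqrt(3)*b^2/2 + sqrt(3)*b*log(b) + sqrt(3)*b*log(2)


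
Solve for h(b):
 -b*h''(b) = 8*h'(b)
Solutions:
 h(b) = C1 + C2/b^7


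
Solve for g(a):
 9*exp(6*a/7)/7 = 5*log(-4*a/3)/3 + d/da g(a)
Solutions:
 g(a) = C1 - 5*a*log(-a)/3 + 5*a*(-2*log(2) + 1 + log(3))/3 + 3*exp(6*a/7)/2


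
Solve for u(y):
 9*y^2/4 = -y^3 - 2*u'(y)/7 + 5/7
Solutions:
 u(y) = C1 - 7*y^4/8 - 21*y^3/8 + 5*y/2


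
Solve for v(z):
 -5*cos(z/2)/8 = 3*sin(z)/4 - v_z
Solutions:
 v(z) = C1 + 5*sin(z/2)/4 - 3*cos(z)/4


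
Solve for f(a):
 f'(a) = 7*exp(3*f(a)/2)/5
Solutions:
 f(a) = 2*log(-1/(C1 + 21*a))/3 + 2*log(10)/3
 f(a) = 2*log(10^(1/3)*(-1/(C1 + 7*a))^(1/3)*(-3^(2/3) - 3*3^(1/6)*I)/6)
 f(a) = 2*log(10^(1/3)*(-1/(C1 + 7*a))^(1/3)*(-3^(2/3) + 3*3^(1/6)*I)/6)


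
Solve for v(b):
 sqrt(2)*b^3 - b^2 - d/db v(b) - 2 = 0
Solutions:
 v(b) = C1 + sqrt(2)*b^4/4 - b^3/3 - 2*b


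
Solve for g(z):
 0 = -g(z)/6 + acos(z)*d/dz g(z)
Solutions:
 g(z) = C1*exp(Integral(1/acos(z), z)/6)


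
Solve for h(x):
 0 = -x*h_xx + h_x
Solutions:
 h(x) = C1 + C2*x^2


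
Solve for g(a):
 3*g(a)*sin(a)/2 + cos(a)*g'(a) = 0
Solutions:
 g(a) = C1*cos(a)^(3/2)


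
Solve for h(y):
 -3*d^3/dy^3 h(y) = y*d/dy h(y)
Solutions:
 h(y) = C1 + Integral(C2*airyai(-3^(2/3)*y/3) + C3*airybi(-3^(2/3)*y/3), y)


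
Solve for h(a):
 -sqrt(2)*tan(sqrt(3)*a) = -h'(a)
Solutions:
 h(a) = C1 - sqrt(6)*log(cos(sqrt(3)*a))/3


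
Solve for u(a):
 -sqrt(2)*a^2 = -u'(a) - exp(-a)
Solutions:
 u(a) = C1 + sqrt(2)*a^3/3 + exp(-a)


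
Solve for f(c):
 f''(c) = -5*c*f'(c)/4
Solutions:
 f(c) = C1 + C2*erf(sqrt(10)*c/4)


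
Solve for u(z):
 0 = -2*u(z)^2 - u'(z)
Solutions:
 u(z) = 1/(C1 + 2*z)


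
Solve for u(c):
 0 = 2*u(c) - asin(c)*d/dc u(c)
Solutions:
 u(c) = C1*exp(2*Integral(1/asin(c), c))


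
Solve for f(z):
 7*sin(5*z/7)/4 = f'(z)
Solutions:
 f(z) = C1 - 49*cos(5*z/7)/20


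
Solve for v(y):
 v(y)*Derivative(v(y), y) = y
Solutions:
 v(y) = -sqrt(C1 + y^2)
 v(y) = sqrt(C1 + y^2)


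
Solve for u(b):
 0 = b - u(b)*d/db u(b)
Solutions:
 u(b) = -sqrt(C1 + b^2)
 u(b) = sqrt(C1 + b^2)


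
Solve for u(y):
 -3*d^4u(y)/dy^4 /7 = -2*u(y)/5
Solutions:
 u(y) = C1*exp(-14^(1/4)*15^(3/4)*y/15) + C2*exp(14^(1/4)*15^(3/4)*y/15) + C3*sin(14^(1/4)*15^(3/4)*y/15) + C4*cos(14^(1/4)*15^(3/4)*y/15)


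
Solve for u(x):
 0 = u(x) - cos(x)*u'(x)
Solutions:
 u(x) = C1*sqrt(sin(x) + 1)/sqrt(sin(x) - 1)


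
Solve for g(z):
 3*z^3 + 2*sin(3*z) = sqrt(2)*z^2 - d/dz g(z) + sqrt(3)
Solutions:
 g(z) = C1 - 3*z^4/4 + sqrt(2)*z^3/3 + sqrt(3)*z + 2*cos(3*z)/3


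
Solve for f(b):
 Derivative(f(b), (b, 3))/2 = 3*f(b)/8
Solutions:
 f(b) = C3*exp(6^(1/3)*b/2) + (C1*sin(2^(1/3)*3^(5/6)*b/4) + C2*cos(2^(1/3)*3^(5/6)*b/4))*exp(-6^(1/3)*b/4)


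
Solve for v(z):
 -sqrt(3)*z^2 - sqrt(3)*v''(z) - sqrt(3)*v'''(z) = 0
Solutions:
 v(z) = C1 + C2*z + C3*exp(-z) - z^4/12 + z^3/3 - z^2


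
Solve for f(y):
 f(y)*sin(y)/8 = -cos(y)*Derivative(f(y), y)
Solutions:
 f(y) = C1*cos(y)^(1/8)


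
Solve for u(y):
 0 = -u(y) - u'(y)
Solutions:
 u(y) = C1*exp(-y)


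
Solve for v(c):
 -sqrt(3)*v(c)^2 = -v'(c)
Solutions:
 v(c) = -1/(C1 + sqrt(3)*c)


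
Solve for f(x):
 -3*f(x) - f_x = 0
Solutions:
 f(x) = C1*exp(-3*x)


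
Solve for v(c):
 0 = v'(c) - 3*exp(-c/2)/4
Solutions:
 v(c) = C1 - 3*exp(-c/2)/2


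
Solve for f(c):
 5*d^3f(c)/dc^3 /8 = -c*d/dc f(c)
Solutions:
 f(c) = C1 + Integral(C2*airyai(-2*5^(2/3)*c/5) + C3*airybi(-2*5^(2/3)*c/5), c)


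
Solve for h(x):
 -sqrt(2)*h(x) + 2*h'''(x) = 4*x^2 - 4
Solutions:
 h(x) = C3*exp(2^(5/6)*x/2) - 2*sqrt(2)*x^2 + (C1*sin(2^(5/6)*sqrt(3)*x/4) + C2*cos(2^(5/6)*sqrt(3)*x/4))*exp(-2^(5/6)*x/4) + 2*sqrt(2)


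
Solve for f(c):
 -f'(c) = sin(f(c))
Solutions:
 f(c) = -acos((-C1 - exp(2*c))/(C1 - exp(2*c))) + 2*pi
 f(c) = acos((-C1 - exp(2*c))/(C1 - exp(2*c)))


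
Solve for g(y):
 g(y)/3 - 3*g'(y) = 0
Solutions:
 g(y) = C1*exp(y/9)


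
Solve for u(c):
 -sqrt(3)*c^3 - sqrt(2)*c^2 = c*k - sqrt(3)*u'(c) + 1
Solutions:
 u(c) = C1 + c^4/4 + sqrt(6)*c^3/9 + sqrt(3)*c^2*k/6 + sqrt(3)*c/3


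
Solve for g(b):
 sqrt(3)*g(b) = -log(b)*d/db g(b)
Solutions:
 g(b) = C1*exp(-sqrt(3)*li(b))


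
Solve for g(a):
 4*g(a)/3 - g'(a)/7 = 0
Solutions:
 g(a) = C1*exp(28*a/3)


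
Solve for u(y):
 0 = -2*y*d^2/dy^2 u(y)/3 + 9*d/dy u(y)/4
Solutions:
 u(y) = C1 + C2*y^(35/8)


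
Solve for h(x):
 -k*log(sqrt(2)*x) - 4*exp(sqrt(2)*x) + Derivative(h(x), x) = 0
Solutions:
 h(x) = C1 + k*x*log(x) + k*x*(-1 + log(2)/2) + 2*sqrt(2)*exp(sqrt(2)*x)


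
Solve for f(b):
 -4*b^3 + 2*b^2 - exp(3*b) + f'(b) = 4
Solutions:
 f(b) = C1 + b^4 - 2*b^3/3 + 4*b + exp(3*b)/3


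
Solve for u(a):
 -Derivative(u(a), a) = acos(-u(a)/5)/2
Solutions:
 Integral(1/acos(-_y/5), (_y, u(a))) = C1 - a/2


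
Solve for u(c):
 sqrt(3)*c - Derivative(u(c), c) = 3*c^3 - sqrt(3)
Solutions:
 u(c) = C1 - 3*c^4/4 + sqrt(3)*c^2/2 + sqrt(3)*c


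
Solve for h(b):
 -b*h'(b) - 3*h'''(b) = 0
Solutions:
 h(b) = C1 + Integral(C2*airyai(-3^(2/3)*b/3) + C3*airybi(-3^(2/3)*b/3), b)


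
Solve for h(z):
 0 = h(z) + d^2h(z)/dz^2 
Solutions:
 h(z) = C1*sin(z) + C2*cos(z)


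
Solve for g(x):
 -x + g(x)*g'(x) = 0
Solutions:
 g(x) = -sqrt(C1 + x^2)
 g(x) = sqrt(C1 + x^2)


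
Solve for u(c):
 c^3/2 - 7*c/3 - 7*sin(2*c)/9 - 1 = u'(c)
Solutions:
 u(c) = C1 + c^4/8 - 7*c^2/6 - c + 7*cos(2*c)/18


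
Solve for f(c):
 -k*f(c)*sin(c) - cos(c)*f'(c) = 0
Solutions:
 f(c) = C1*exp(k*log(cos(c)))


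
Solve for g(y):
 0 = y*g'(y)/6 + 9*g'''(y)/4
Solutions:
 g(y) = C1 + Integral(C2*airyai(-2^(1/3)*y/3) + C3*airybi(-2^(1/3)*y/3), y)


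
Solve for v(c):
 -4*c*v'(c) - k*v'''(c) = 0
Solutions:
 v(c) = C1 + Integral(C2*airyai(2^(2/3)*c*(-1/k)^(1/3)) + C3*airybi(2^(2/3)*c*(-1/k)^(1/3)), c)


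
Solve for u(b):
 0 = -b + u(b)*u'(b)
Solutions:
 u(b) = -sqrt(C1 + b^2)
 u(b) = sqrt(C1 + b^2)


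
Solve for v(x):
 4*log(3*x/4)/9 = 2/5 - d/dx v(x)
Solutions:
 v(x) = C1 - 4*x*log(x)/9 - 4*x*log(3)/9 + 8*x*log(2)/9 + 38*x/45


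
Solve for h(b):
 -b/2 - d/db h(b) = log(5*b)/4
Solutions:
 h(b) = C1 - b^2/4 - b*log(b)/4 - b*log(5)/4 + b/4


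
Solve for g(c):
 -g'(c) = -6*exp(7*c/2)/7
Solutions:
 g(c) = C1 + 12*exp(7*c/2)/49


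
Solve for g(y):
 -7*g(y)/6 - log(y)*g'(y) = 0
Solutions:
 g(y) = C1*exp(-7*li(y)/6)


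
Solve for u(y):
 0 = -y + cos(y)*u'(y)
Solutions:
 u(y) = C1 + Integral(y/cos(y), y)


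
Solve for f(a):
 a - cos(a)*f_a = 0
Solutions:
 f(a) = C1 + Integral(a/cos(a), a)


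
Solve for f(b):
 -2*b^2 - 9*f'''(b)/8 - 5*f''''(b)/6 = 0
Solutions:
 f(b) = C1 + C2*b + C3*b^2 + C4*exp(-27*b/20) - 4*b^5/135 + 80*b^4/729 - 6400*b^3/19683


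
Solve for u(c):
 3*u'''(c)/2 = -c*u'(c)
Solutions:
 u(c) = C1 + Integral(C2*airyai(-2^(1/3)*3^(2/3)*c/3) + C3*airybi(-2^(1/3)*3^(2/3)*c/3), c)


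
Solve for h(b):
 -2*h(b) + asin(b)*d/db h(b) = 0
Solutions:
 h(b) = C1*exp(2*Integral(1/asin(b), b))


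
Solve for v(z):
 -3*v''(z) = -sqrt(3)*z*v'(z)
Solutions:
 v(z) = C1 + C2*erfi(sqrt(2)*3^(3/4)*z/6)


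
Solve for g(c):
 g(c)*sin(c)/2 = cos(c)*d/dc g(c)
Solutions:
 g(c) = C1/sqrt(cos(c))


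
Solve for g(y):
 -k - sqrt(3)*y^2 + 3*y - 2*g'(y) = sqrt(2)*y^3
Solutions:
 g(y) = C1 - k*y/2 - sqrt(2)*y^4/8 - sqrt(3)*y^3/6 + 3*y^2/4


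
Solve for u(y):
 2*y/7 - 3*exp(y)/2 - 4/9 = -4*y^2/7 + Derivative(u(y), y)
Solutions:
 u(y) = C1 + 4*y^3/21 + y^2/7 - 4*y/9 - 3*exp(y)/2


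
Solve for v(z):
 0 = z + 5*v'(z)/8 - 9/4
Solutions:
 v(z) = C1 - 4*z^2/5 + 18*z/5


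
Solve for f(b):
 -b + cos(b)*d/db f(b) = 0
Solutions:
 f(b) = C1 + Integral(b/cos(b), b)


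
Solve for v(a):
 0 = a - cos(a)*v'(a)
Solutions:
 v(a) = C1 + Integral(a/cos(a), a)


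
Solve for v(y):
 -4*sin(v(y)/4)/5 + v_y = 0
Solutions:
 -4*y/5 + 2*log(cos(v(y)/4) - 1) - 2*log(cos(v(y)/4) + 1) = C1


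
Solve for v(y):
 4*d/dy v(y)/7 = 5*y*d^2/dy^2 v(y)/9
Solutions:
 v(y) = C1 + C2*y^(71/35)


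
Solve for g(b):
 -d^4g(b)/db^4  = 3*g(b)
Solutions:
 g(b) = (C1*sin(sqrt(2)*3^(1/4)*b/2) + C2*cos(sqrt(2)*3^(1/4)*b/2))*exp(-sqrt(2)*3^(1/4)*b/2) + (C3*sin(sqrt(2)*3^(1/4)*b/2) + C4*cos(sqrt(2)*3^(1/4)*b/2))*exp(sqrt(2)*3^(1/4)*b/2)


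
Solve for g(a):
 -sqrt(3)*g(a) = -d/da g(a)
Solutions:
 g(a) = C1*exp(sqrt(3)*a)


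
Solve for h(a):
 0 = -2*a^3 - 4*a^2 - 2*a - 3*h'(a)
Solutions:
 h(a) = C1 - a^4/6 - 4*a^3/9 - a^2/3


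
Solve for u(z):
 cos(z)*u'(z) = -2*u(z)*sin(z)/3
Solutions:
 u(z) = C1*cos(z)^(2/3)


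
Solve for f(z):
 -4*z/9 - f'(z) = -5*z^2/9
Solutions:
 f(z) = C1 + 5*z^3/27 - 2*z^2/9


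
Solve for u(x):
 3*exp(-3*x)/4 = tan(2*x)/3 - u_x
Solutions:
 u(x) = C1 + log(tan(2*x)^2 + 1)/12 + exp(-3*x)/4


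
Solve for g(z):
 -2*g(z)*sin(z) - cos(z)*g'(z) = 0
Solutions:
 g(z) = C1*cos(z)^2


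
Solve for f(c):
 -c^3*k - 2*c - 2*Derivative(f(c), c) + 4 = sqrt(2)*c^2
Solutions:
 f(c) = C1 - c^4*k/8 - sqrt(2)*c^3/6 - c^2/2 + 2*c


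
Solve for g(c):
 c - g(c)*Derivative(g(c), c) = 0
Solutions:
 g(c) = -sqrt(C1 + c^2)
 g(c) = sqrt(C1 + c^2)


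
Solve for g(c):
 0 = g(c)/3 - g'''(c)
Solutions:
 g(c) = C3*exp(3^(2/3)*c/3) + (C1*sin(3^(1/6)*c/2) + C2*cos(3^(1/6)*c/2))*exp(-3^(2/3)*c/6)


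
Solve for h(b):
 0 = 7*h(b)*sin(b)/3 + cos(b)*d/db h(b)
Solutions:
 h(b) = C1*cos(b)^(7/3)


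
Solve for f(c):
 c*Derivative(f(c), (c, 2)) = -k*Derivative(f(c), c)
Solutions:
 f(c) = C1 + c^(1 - re(k))*(C2*sin(log(c)*Abs(im(k))) + C3*cos(log(c)*im(k)))


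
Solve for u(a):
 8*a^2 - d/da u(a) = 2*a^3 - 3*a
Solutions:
 u(a) = C1 - a^4/2 + 8*a^3/3 + 3*a^2/2


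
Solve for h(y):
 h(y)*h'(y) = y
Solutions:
 h(y) = -sqrt(C1 + y^2)
 h(y) = sqrt(C1 + y^2)


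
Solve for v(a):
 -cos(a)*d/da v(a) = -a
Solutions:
 v(a) = C1 + Integral(a/cos(a), a)


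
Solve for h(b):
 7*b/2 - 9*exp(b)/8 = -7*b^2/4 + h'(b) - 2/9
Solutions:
 h(b) = C1 + 7*b^3/12 + 7*b^2/4 + 2*b/9 - 9*exp(b)/8


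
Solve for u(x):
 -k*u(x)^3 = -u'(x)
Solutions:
 u(x) = -sqrt(2)*sqrt(-1/(C1 + k*x))/2
 u(x) = sqrt(2)*sqrt(-1/(C1 + k*x))/2


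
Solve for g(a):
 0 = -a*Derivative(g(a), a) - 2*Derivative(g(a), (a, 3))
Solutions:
 g(a) = C1 + Integral(C2*airyai(-2^(2/3)*a/2) + C3*airybi(-2^(2/3)*a/2), a)


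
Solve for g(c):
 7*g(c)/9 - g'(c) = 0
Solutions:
 g(c) = C1*exp(7*c/9)


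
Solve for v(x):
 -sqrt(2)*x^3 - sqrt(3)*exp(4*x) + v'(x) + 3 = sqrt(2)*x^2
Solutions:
 v(x) = C1 + sqrt(2)*x^4/4 + sqrt(2)*x^3/3 - 3*x + sqrt(3)*exp(4*x)/4


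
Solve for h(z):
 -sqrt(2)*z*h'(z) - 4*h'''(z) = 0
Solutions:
 h(z) = C1 + Integral(C2*airyai(-sqrt(2)*z/2) + C3*airybi(-sqrt(2)*z/2), z)


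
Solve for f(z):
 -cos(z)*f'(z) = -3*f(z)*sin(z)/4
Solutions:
 f(z) = C1/cos(z)^(3/4)


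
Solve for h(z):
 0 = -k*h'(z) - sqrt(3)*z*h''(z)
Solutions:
 h(z) = C1 + z^(-sqrt(3)*re(k)/3 + 1)*(C2*sin(sqrt(3)*log(z)*Abs(im(k))/3) + C3*cos(sqrt(3)*log(z)*im(k)/3))


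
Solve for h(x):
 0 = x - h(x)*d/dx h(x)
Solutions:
 h(x) = -sqrt(C1 + x^2)
 h(x) = sqrt(C1 + x^2)


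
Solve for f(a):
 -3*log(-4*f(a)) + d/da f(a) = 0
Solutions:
 -Integral(1/(log(-_y) + 2*log(2)), (_y, f(a)))/3 = C1 - a


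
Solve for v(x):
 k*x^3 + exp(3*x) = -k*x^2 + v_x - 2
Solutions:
 v(x) = C1 + k*x^4/4 + k*x^3/3 + 2*x + exp(3*x)/3


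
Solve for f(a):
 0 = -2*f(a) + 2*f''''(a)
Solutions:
 f(a) = C1*exp(-a) + C2*exp(a) + C3*sin(a) + C4*cos(a)


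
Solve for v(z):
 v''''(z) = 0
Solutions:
 v(z) = C1 + C2*z + C3*z^2 + C4*z^3


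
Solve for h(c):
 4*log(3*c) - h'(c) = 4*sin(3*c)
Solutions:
 h(c) = C1 + 4*c*log(c) - 4*c + 4*c*log(3) + 4*cos(3*c)/3


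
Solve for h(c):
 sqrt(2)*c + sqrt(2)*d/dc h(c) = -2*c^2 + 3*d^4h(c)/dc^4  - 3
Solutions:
 h(c) = C1 + C4*exp(2^(1/6)*3^(2/3)*c/3) - sqrt(2)*c^3/3 - c^2/2 - 3*sqrt(2)*c/2 + (C2*sin(6^(1/6)*c/2) + C3*cos(6^(1/6)*c/2))*exp(-2^(1/6)*3^(2/3)*c/6)


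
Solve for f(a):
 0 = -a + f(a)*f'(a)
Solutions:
 f(a) = -sqrt(C1 + a^2)
 f(a) = sqrt(C1 + a^2)


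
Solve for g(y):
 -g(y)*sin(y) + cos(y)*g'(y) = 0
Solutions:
 g(y) = C1/cos(y)


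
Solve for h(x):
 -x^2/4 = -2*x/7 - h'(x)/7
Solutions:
 h(x) = C1 + 7*x^3/12 - x^2


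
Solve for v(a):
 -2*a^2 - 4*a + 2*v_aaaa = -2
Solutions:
 v(a) = C1 + C2*a + C3*a^2 + C4*a^3 + a^6/360 + a^5/60 - a^4/24


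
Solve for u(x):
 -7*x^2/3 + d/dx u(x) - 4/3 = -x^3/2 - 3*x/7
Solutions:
 u(x) = C1 - x^4/8 + 7*x^3/9 - 3*x^2/14 + 4*x/3


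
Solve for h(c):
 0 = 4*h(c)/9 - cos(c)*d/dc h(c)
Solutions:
 h(c) = C1*(sin(c) + 1)^(2/9)/(sin(c) - 1)^(2/9)


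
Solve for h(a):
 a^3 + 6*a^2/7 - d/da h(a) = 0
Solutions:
 h(a) = C1 + a^4/4 + 2*a^3/7


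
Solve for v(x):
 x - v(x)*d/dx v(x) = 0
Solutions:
 v(x) = -sqrt(C1 + x^2)
 v(x) = sqrt(C1 + x^2)


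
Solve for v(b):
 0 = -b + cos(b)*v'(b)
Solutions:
 v(b) = C1 + Integral(b/cos(b), b)


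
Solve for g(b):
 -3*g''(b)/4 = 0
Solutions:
 g(b) = C1 + C2*b


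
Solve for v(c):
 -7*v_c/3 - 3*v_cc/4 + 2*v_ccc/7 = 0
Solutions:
 v(c) = C1 + C2*exp(7*c*(9 - sqrt(465))/48) + C3*exp(7*c*(9 + sqrt(465))/48)
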